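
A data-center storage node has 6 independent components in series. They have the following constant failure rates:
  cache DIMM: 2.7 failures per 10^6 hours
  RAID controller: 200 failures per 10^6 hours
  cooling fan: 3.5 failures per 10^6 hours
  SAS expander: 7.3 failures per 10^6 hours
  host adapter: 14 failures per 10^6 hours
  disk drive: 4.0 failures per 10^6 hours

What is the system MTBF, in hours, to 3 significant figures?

Series of exponential components: λ_sys = Σ λ_i
λ_sys = 0.0000027 + 0.00020 + 0.0000035 + 0.0000073 + 0.000014 + 0.0000040 = 2.3150e-04 /h
MTBF = 1 / λ_sys = 4320 h

4320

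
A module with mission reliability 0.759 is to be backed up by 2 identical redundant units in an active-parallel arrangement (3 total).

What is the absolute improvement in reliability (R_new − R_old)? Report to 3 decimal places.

0.227

R_before = 0.759
R_after = 1 − (1 − 0.759)^3 = 0.986
ΔR = 0.986 − 0.759 = 0.227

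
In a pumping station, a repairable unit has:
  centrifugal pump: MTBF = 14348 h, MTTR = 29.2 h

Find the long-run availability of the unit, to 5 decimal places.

0.99797

A(centrifugal pump) = MTBF/(MTBF+MTTR) = 14348/(14348+29.2) = 0.99797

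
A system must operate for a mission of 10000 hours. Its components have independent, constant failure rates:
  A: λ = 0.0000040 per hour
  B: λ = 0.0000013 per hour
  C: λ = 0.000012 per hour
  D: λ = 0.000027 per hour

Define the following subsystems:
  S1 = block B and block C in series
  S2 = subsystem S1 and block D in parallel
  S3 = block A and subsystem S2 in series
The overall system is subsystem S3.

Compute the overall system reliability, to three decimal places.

R(A) = exp(−0.0000040 × 10000) = 0.96079
R(B) = exp(−0.0000013 × 10000) = 0.98708
R(C) = exp(−0.000012 × 10000) = 0.88692
R(D) = exp(−0.000027 × 10000) = 0.76338
Series (B and C): 0.98708 × 0.88692 = 0.87546
Parallel ([0.87546] and D): 1 − (1 − 0.87546)(1 − 0.76338) = 0.97053
Series (A and [0.97053]): 0.96079 × 0.97053 = 0.932

0.932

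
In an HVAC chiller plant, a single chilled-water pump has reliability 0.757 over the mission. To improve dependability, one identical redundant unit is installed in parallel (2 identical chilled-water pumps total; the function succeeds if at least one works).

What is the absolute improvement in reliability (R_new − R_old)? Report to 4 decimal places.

0.1840

R_before = 0.757
R_after = 1 − (1 − 0.757)^2 = 0.9410
ΔR = 0.9410 − 0.757 = 0.1840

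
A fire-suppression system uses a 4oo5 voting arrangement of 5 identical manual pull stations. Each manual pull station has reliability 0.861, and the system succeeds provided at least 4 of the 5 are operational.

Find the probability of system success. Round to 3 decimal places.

0.855

R = Σ_{i=4}^{5} C(5,i) p^i (1−p)^{5−i} with p = 0.861
C(5,4)·0.861^4·0.139^1 = 0.38194
C(5,5)·0.861^5·0.139^0 = 0.47317
Sum = 0.855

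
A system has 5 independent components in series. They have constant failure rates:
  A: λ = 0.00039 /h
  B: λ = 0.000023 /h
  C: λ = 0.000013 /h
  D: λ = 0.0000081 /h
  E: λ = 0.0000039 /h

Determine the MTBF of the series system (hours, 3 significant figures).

2280

Series of exponential components: λ_sys = Σ λ_i
λ_sys = 0.00039 + 0.000023 + 0.000013 + 0.0000081 + 0.0000039 = 4.3800e-04 /h
MTBF = 1 / λ_sys = 2280 h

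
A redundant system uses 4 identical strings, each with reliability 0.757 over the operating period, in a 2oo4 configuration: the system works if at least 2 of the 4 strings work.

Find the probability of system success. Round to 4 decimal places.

R = Σ_{i=2}^{4} C(4,i) p^i (1−p)^{4−i} with p = 0.757
C(4,2)·0.757^2·0.243^2 = 0.203028
C(4,3)·0.757^3·0.243^1 = 0.421652
C(4,4)·0.757^4·0.243^0 = 0.328385
Sum = 0.9531

0.9531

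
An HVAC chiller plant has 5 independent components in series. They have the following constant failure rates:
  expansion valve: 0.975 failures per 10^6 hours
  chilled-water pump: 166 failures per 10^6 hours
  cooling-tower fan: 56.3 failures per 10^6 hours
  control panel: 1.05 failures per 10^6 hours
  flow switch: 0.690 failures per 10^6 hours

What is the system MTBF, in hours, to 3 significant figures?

4440

Series of exponential components: λ_sys = Σ λ_i
λ_sys = 0.000000975 + 0.000166 + 0.0000563 + 0.00000105 + 0.000000690 = 2.2501e-04 /h
MTBF = 1 / λ_sys = 4440 h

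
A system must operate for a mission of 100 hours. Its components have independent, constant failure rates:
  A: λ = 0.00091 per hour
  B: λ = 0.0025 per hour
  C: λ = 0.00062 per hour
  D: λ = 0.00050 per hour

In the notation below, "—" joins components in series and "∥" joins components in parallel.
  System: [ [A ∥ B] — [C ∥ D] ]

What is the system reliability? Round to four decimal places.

R(A) = exp(−0.00091 × 100) = 0.913018
R(B) = exp(−0.0025 × 100) = 0.778801
R(C) = exp(−0.00062 × 100) = 0.939883
R(D) = exp(−0.00050 × 100) = 0.951229
Parallel (A and B): 1 − (1 − 0.913018)(1 − 0.778801) = 0.980760
Parallel (C and D): 1 − (1 − 0.939883)(1 − 0.951229) = 0.997068
Series ([0.980760] and [0.997068]): 0.980760 × 0.997068 = 0.9779

0.9779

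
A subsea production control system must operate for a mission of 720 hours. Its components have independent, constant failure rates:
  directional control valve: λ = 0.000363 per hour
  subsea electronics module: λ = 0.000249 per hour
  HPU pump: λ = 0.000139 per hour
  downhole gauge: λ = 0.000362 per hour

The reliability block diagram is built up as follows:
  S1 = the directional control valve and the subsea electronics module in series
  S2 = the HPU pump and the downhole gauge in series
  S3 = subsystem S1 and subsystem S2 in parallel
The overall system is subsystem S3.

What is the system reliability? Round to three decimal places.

R(directional control valve) = exp(−0.000363 × 720) = 0.77000
R(subsea electronics module) = exp(−0.000249 × 720) = 0.83587
R(HPU pump) = exp(−0.000139 × 720) = 0.90477
R(downhole gauge) = exp(−0.000362 × 720) = 0.77056
Series (directional control valve and subsea electronics module): 0.77000 × 0.83587 = 0.64362
Series (HPU pump and downhole gauge): 0.90477 × 0.77056 = 0.69718
Parallel ([0.64362] and [0.69718]): 1 − (1 − 0.64362)(1 − 0.69718) = 0.892

0.892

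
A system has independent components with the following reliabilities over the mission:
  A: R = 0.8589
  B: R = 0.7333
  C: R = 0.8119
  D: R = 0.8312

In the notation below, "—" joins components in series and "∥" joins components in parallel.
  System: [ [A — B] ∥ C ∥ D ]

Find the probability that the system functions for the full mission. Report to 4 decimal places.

0.9882

Series (A and B): 0.858900 × 0.733300 = 0.629831
Parallel ([0.629831], C, and D): 1 − (1 − 0.629831)(1 − 0.811900)(1 − 0.831200) = 0.9882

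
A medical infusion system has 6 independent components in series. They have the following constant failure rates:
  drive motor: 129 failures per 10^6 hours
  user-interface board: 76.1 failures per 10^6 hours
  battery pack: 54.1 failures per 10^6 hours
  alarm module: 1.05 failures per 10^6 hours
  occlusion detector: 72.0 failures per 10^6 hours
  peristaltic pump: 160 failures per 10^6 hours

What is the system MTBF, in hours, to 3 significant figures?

Series of exponential components: λ_sys = Σ λ_i
λ_sys = 0.000129 + 0.0000761 + 0.0000541 + 0.00000105 + 0.0000720 + 0.000160 = 4.9225e-04 /h
MTBF = 1 / λ_sys = 2030 h

2030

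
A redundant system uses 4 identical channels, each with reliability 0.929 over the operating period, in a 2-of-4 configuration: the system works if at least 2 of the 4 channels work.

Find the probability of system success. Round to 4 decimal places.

0.9986

R = Σ_{i=2}^{4} C(4,i) p^i (1−p)^{4−i} with p = 0.929
C(4,2)·0.929^2·0.071^2 = 0.026104
C(4,3)·0.929^3·0.071^1 = 0.227701
C(4,4)·0.929^4·0.071^0 = 0.744840
Sum = 0.9986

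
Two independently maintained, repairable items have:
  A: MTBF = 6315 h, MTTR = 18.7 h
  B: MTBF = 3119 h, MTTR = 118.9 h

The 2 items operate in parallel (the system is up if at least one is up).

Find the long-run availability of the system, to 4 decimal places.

0.9999

A(A) = MTBF/(MTBF+MTTR) = 6315/(6315+18.7) = 0.997048
A(B) = MTBF/(MTBF+MTTR) = 3119/(3119+118.9) = 0.963279
Parallel availability: 1 − (1 − 0.997048)(1 − 0.963279) = 0.9999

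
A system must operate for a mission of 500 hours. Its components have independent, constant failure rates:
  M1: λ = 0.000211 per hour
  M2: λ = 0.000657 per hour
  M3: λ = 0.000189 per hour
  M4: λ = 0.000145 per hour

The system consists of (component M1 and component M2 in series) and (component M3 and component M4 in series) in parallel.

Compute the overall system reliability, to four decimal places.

R(M1) = exp(−0.000211 × 500) = 0.899874
R(M2) = exp(−0.000657 × 500) = 0.720003
R(M3) = exp(−0.000189 × 500) = 0.909828
R(M4) = exp(−0.000145 × 500) = 0.930066
Series (M1 and M2): 0.899874 × 0.720003 = 0.647912
Series (M3 and M4): 0.909828 × 0.930066 = 0.846200
Parallel ([0.647912] and [0.846200]): 1 − (1 − 0.647912)(1 − 0.846200) = 0.9458

0.9458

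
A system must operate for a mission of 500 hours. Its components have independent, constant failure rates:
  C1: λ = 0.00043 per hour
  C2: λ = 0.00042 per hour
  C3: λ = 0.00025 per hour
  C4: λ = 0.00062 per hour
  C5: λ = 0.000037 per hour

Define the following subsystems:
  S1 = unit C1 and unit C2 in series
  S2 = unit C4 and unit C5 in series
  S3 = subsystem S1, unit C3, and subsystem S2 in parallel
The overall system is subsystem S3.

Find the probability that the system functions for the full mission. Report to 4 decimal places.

0.9886

R(C1) = exp(−0.00043 × 500) = 0.806541
R(C2) = exp(−0.00042 × 500) = 0.810584
R(C3) = exp(−0.00025 × 500) = 0.882497
R(C4) = exp(−0.00062 × 500) = 0.733447
R(C5) = exp(−0.000037 × 500) = 0.981670
Series (C1 and C2): 0.806541 × 0.810584 = 0.653769
Series (C4 and C5): 0.733447 × 0.981670 = 0.720003
Parallel ([0.653769], C3, and [0.720003]): 1 − (1 − 0.653769)(1 − 0.882497)(1 − 0.720003) = 0.9886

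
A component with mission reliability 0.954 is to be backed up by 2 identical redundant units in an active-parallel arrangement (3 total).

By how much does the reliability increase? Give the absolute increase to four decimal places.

R_before = 0.954
R_after = 1 − (1 − 0.954)^3 = 0.9999
ΔR = 0.9999 − 0.954 = 0.0459

0.0459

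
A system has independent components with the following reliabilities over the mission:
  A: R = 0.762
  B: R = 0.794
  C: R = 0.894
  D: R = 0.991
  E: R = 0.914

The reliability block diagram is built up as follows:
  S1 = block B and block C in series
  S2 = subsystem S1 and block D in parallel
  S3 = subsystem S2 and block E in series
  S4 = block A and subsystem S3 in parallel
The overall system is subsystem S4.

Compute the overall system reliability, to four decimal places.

0.9790

Series (B and C): 0.794000 × 0.894000 = 0.709836
Parallel ([0.709836] and D): 1 − (1 − 0.709836)(1 − 0.991000) = 0.997389
Series ([0.997389] and E): 0.997389 × 0.914000 = 0.911614
Parallel (A and [0.911614]): 1 − (1 − 0.762000)(1 − 0.911614) = 0.9790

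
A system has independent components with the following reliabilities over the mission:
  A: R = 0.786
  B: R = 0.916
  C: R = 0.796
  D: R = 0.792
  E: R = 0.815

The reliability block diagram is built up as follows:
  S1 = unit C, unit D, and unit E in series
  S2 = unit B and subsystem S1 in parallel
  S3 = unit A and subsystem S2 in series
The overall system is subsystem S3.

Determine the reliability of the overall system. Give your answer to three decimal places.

0.754

Series (C, D, and E): 0.79600 × 0.79200 × 0.81500 = 0.51380
Parallel (B and [0.51380]): 1 − (1 − 0.91600)(1 − 0.51380) = 0.95916
Series (A and [0.95916]): 0.78600 × 0.95916 = 0.754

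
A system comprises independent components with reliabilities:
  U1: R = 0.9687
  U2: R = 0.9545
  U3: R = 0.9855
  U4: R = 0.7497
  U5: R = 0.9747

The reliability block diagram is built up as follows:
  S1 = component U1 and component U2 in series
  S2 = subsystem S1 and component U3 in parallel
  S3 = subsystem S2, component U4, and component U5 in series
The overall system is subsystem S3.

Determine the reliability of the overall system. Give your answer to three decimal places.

Series (U1 and U2): 0.96870 × 0.95450 = 0.92462
Parallel ([0.92462] and U3): 1 − (1 − 0.92462)(1 − 0.98550) = 0.99891
Series ([0.99891], U4, and U5): 0.99891 × 0.74970 × 0.97470 = 0.730

0.730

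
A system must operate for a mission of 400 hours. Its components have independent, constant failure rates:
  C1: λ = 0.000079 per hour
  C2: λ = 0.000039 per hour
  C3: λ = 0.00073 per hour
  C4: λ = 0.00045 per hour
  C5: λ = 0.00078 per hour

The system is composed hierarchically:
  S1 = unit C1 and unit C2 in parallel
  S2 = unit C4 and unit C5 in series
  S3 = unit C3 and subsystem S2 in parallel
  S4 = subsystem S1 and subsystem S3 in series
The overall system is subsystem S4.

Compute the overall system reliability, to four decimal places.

0.9012

R(C1) = exp(−0.000079 × 400) = 0.968894
R(C2) = exp(−0.000039 × 400) = 0.984521
R(C3) = exp(−0.00073 × 400) = 0.746769
R(C4) = exp(−0.00045 × 400) = 0.835270
R(C5) = exp(−0.00078 × 400) = 0.731982
Parallel (C1 and C2): 1 − (1 − 0.968894)(1 − 0.984521) = 0.999519
Series (C4 and C5): 0.835270 × 0.731982 = 0.611403
Parallel (C3 and [0.611403]): 1 − (1 − 0.746769)(1 − 0.611403) = 0.901595
Series ([0.999519] and [0.901595]): 0.999519 × 0.901595 = 0.9012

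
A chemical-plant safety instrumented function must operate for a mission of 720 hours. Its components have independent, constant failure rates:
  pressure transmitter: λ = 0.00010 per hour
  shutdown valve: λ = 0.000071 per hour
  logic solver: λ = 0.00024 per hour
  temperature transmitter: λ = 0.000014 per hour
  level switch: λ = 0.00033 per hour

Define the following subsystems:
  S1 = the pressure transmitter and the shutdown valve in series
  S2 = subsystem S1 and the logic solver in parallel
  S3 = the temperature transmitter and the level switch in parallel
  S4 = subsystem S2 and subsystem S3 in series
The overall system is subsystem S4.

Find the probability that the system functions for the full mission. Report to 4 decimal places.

0.9795

R(pressure transmitter) = exp(−0.00010 × 720) = 0.930531
R(shutdown valve) = exp(−0.000071 × 720) = 0.950165
R(logic solver) = exp(−0.00024 × 720) = 0.841306
R(temperature transmitter) = exp(−0.000014 × 720) = 0.989971
R(level switch) = exp(−0.00033 × 720) = 0.788518
Series (pressure transmitter and shutdown valve): 0.930531 × 0.950165 = 0.884158
Parallel ([0.884158] and logic solver): 1 − (1 − 0.884158)(1 − 0.841306) = 0.981617
Parallel (temperature transmitter and level switch): 1 − (1 − 0.989971)(1 − 0.788518) = 0.997879
Series ([0.981617] and [0.997879]): 0.981617 × 0.997879 = 0.9795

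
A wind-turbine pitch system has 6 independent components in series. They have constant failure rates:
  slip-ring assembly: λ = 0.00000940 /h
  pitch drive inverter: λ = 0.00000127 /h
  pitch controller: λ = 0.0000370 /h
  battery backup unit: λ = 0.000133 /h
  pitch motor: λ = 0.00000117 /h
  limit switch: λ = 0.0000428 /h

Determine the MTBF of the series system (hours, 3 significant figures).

4450

Series of exponential components: λ_sys = Σ λ_i
λ_sys = 0.00000940 + 0.00000127 + 0.0000370 + 0.000133 + 0.00000117 + 0.0000428 = 2.2464e-04 /h
MTBF = 1 / λ_sys = 4450 h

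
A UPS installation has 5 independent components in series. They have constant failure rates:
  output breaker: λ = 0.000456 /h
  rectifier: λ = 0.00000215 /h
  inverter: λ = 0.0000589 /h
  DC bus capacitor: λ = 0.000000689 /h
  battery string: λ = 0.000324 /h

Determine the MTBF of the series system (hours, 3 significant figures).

1190

Series of exponential components: λ_sys = Σ λ_i
λ_sys = 0.000456 + 0.00000215 + 0.0000589 + 0.000000689 + 0.000324 = 8.4174e-04 /h
MTBF = 1 / λ_sys = 1190 h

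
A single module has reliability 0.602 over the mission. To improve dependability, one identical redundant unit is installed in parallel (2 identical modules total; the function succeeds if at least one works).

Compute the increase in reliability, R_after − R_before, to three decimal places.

R_before = 0.602
R_after = 1 − (1 − 0.602)^2 = 0.842
ΔR = 0.842 − 0.602 = 0.240

0.240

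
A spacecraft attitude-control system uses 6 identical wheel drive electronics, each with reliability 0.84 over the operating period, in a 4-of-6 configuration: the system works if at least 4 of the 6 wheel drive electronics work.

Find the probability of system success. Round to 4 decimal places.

R = Σ_{i=4}^{6} C(6,i) p^i (1−p)^{6−i} with p = 0.84
C(6,4)·0.84^4·0.16^2 = 0.191183
C(6,5)·0.84^5·0.16^1 = 0.401483
C(6,6)·0.84^6·0.16^0 = 0.351298
Sum = 0.9440

0.9440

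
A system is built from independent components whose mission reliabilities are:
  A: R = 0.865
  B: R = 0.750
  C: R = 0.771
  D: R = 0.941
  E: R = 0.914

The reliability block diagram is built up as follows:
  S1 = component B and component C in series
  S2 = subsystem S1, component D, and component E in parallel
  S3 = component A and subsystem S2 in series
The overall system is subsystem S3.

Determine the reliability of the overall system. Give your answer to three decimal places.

0.863

Series (B and C): 0.75000 × 0.77100 = 0.57825
Parallel ([0.57825], D, and E): 1 − (1 − 0.57825)(1 − 0.94100)(1 − 0.91400) = 0.99786
Series (A and [0.99786]): 0.86500 × 0.99786 = 0.863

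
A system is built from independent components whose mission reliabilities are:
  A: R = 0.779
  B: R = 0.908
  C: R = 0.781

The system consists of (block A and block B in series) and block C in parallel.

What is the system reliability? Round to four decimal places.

0.9359

Series (A and B): 0.779000 × 0.908000 = 0.707332
Parallel ([0.707332] and C): 1 − (1 − 0.707332)(1 − 0.781000) = 0.9359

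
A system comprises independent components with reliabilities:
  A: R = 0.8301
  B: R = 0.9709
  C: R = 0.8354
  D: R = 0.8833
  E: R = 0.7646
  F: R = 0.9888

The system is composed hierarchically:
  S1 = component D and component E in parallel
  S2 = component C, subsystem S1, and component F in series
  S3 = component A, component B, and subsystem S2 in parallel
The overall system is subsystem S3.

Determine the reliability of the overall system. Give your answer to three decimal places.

0.999

Parallel (D and E): 1 − (1 − 0.88330)(1 − 0.76460) = 0.97253
Series (C, [0.97253], and F): 0.83540 × 0.97253 × 0.98880 = 0.80335
Parallel (A, B, and [0.80335]): 1 − (1 − 0.83010)(1 − 0.97090)(1 − 0.80335) = 0.999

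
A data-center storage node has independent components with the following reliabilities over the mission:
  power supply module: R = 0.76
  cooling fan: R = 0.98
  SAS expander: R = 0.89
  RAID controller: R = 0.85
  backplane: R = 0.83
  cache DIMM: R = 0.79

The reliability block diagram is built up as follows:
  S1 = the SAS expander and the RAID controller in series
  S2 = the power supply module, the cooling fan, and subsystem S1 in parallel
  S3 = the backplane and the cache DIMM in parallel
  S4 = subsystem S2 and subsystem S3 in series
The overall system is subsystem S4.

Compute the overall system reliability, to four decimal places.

Series (SAS expander and RAID controller): 0.890000 × 0.850000 = 0.756500
Parallel (power supply module, cooling fan, and [0.756500]): 1 − (1 − 0.760000)(1 − 0.980000)(1 − 0.756500) = 0.998831
Parallel (backplane and cache DIMM): 1 − (1 − 0.830000)(1 − 0.790000) = 0.964300
Series ([0.998831] and [0.964300]): 0.998831 × 0.964300 = 0.9632

0.9632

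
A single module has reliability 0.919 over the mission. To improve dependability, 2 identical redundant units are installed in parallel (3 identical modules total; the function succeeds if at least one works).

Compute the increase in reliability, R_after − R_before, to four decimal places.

0.0805

R_before = 0.919
R_after = 1 − (1 − 0.919)^3 = 0.9995
ΔR = 0.9995 − 0.919 = 0.0805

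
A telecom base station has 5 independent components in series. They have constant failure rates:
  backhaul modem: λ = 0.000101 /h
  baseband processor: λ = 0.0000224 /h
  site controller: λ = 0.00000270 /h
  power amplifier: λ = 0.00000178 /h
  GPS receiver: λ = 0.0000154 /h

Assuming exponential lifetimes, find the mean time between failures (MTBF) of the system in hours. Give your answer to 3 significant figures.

6980

Series of exponential components: λ_sys = Σ λ_i
λ_sys = 0.000101 + 0.0000224 + 0.00000270 + 0.00000178 + 0.0000154 = 1.4328e-04 /h
MTBF = 1 / λ_sys = 6980 h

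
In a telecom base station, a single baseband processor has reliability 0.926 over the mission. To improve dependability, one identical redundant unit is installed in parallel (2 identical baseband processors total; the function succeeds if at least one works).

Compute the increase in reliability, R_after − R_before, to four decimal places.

0.0685

R_before = 0.926
R_after = 1 − (1 − 0.926)^2 = 0.9945
ΔR = 0.9945 − 0.926 = 0.0685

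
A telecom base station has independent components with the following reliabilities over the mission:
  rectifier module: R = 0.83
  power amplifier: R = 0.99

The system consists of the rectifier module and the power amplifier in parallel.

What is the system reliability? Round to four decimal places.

Parallel (rectifier module and power amplifier): 1 − (1 − 0.830000)(1 − 0.990000) = 0.9983

0.9983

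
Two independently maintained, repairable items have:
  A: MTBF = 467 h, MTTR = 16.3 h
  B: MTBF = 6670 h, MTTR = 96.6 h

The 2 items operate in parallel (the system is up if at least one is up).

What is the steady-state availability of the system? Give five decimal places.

A(A) = MTBF/(MTBF+MTTR) = 467/(467+16.3) = 0.966274
A(B) = MTBF/(MTBF+MTTR) = 6670/(6670+96.6) = 0.985724
Parallel availability: 1 − (1 − 0.966274)(1 − 0.985724) = 0.99952

0.99952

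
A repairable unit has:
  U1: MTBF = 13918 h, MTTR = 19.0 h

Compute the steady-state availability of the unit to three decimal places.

0.999

A(U1) = MTBF/(MTBF+MTTR) = 13918/(13918+19.0) = 0.999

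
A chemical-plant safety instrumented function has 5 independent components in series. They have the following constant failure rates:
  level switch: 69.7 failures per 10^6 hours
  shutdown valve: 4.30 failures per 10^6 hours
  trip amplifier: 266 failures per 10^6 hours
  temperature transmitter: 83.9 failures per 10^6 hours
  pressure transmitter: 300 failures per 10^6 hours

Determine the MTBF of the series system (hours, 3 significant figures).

1380

Series of exponential components: λ_sys = Σ λ_i
λ_sys = 0.0000697 + 0.00000430 + 0.000266 + 0.0000839 + 0.000300 = 7.2390e-04 /h
MTBF = 1 / λ_sys = 1380 h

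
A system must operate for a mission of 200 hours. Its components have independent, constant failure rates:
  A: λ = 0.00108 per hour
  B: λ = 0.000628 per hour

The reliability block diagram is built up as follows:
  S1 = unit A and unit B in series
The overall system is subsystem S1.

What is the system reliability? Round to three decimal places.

R(A) = exp(−0.00108 × 200) = 0.80574
R(B) = exp(−0.000628 × 200) = 0.88197
Series (A and B): 0.80574 × 0.88197 = 0.711

0.711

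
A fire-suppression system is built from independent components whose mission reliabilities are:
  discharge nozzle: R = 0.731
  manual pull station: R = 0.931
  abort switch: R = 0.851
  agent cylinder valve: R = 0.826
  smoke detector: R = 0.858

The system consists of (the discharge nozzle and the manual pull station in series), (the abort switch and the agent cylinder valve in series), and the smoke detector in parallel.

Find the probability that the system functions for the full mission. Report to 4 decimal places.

Series (discharge nozzle and manual pull station): 0.731000 × 0.931000 = 0.680561
Series (abort switch and agent cylinder valve): 0.851000 × 0.826000 = 0.702926
Parallel ([0.680561], [0.702926], and smoke detector): 1 − (1 − 0.680561)(1 − 0.702926)(1 − 0.858000) = 0.9865

0.9865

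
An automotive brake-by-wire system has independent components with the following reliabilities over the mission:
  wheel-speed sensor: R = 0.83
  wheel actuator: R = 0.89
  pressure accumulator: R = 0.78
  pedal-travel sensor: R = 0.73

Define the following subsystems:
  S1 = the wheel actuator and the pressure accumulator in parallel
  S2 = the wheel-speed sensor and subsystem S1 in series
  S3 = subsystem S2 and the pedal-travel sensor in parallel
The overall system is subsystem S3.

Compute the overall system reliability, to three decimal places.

Parallel (wheel actuator and pressure accumulator): 1 − (1 − 0.89000)(1 − 0.78000) = 0.97580
Series (wheel-speed sensor and [0.97580]): 0.83000 × 0.97580 = 0.80991
Parallel ([0.80991] and pedal-travel sensor): 1 − (1 − 0.80991)(1 − 0.73000) = 0.949

0.949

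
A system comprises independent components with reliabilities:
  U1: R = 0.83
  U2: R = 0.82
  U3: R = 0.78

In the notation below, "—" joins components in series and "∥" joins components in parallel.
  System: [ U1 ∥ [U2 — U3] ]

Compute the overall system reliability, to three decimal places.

Series (U2 and U3): 0.82000 × 0.78000 = 0.63960
Parallel (U1 and [0.63960]): 1 − (1 − 0.83000)(1 − 0.63960) = 0.939

0.939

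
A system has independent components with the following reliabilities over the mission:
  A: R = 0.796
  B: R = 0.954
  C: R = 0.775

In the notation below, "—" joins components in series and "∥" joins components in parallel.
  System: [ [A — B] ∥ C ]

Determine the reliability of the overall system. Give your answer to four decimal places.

Series (A and B): 0.796000 × 0.954000 = 0.759384
Parallel ([0.759384] and C): 1 − (1 − 0.759384)(1 − 0.775000) = 0.9459

0.9459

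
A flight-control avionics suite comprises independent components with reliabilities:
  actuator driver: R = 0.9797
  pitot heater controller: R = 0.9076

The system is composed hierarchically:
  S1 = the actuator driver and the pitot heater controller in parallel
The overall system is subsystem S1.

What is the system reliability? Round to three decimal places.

Parallel (actuator driver and pitot heater controller): 1 − (1 − 0.97970)(1 − 0.90760) = 0.998

0.998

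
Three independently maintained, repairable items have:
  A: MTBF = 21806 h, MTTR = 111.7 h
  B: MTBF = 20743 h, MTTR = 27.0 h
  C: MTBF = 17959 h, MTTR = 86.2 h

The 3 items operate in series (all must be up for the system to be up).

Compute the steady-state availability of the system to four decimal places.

A(A) = MTBF/(MTBF+MTTR) = 21806/(21806+111.7) = 0.994904
A(B) = MTBF/(MTBF+MTTR) = 20743/(20743+27.0) = 0.998700
A(C) = MTBF/(MTBF+MTTR) = 17959/(17959+86.2) = 0.995223
Series availability: 0.994904 × 0.998700 × 0.995223 = 0.9889

0.9889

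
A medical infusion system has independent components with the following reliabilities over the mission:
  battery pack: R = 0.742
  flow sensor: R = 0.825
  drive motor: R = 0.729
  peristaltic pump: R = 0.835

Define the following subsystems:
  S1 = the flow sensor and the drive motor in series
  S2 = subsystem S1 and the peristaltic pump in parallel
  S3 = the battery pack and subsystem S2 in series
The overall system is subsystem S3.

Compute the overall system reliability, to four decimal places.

Series (flow sensor and drive motor): 0.825000 × 0.729000 = 0.601425
Parallel ([0.601425] and peristaltic pump): 1 − (1 − 0.601425)(1 − 0.835000) = 0.934235
Series (battery pack and [0.934235]): 0.742000 × 0.934235 = 0.6932

0.6932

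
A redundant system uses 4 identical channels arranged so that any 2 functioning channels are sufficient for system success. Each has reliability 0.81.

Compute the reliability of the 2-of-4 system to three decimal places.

0.976

R = Σ_{i=2}^{4} C(4,i) p^i (1−p)^{4−i} with p = 0.81
C(4,2)·0.81^2·0.19^2 = 0.14211
C(4,3)·0.81^3·0.19^1 = 0.40390
C(4,4)·0.81^4·0.19^0 = 0.43047
Sum = 0.976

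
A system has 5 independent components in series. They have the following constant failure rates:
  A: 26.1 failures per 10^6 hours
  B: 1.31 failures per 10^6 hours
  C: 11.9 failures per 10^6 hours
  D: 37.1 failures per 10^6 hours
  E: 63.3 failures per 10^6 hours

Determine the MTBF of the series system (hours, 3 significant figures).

7160

Series of exponential components: λ_sys = Σ λ_i
λ_sys = 0.0000261 + 0.00000131 + 0.0000119 + 0.0000371 + 0.0000633 = 1.3971e-04 /h
MTBF = 1 / λ_sys = 7160 h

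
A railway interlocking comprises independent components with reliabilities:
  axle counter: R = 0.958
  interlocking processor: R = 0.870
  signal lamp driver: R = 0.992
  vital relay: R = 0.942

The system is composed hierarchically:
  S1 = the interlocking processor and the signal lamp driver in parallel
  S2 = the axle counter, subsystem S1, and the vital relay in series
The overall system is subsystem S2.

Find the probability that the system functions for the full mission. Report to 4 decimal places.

0.9015

Parallel (interlocking processor and signal lamp driver): 1 − (1 − 0.870000)(1 − 0.992000) = 0.998960
Series (axle counter, [0.998960], and vital relay): 0.958000 × 0.998960 × 0.942000 = 0.9015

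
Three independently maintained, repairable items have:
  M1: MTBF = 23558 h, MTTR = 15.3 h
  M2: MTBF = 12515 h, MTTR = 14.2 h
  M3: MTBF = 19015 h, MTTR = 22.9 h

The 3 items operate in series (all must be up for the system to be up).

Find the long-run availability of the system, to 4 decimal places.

A(M1) = MTBF/(MTBF+MTTR) = 23558/(23558+15.3) = 0.999351
A(M2) = MTBF/(MTBF+MTTR) = 12515/(12515+14.2) = 0.998867
A(M3) = MTBF/(MTBF+MTTR) = 19015/(19015+22.9) = 0.998797
Series availability: 0.999351 × 0.998867 × 0.998797 = 0.9970

0.9970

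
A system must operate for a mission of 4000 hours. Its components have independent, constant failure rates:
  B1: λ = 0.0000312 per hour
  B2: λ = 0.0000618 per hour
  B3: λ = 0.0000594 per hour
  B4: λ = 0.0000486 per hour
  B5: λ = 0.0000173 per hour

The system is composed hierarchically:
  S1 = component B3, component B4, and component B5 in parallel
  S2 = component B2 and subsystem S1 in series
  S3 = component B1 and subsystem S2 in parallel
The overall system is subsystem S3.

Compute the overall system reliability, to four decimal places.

0.9741

R(B1) = exp(−0.0000312 × 4000) = 0.882673
R(B2) = exp(−0.0000618 × 4000) = 0.780984
R(B3) = exp(−0.0000594 × 4000) = 0.788518
R(B4) = exp(−0.0000486 × 4000) = 0.823329
R(B5) = exp(−0.0000173 × 4000) = 0.933140
Parallel (B3, B4, and B5): 1 − (1 − 0.788518)(1 − 0.823329)(1 − 0.933140) = 0.997502
Series (B2 and [0.997502]): 0.780984 × 0.997502 = 0.779033
Parallel (B1 and [0.779033]): 1 − (1 − 0.882673)(1 − 0.779033) = 0.9741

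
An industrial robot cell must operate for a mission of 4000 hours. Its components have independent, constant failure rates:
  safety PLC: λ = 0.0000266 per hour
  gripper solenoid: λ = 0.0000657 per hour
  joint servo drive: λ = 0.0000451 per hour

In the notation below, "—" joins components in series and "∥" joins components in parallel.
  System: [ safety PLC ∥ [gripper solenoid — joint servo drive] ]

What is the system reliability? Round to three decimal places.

R(safety PLC) = exp(−0.0000266 × 4000) = 0.89906
R(gripper solenoid) = exp(−0.0000657 × 4000) = 0.76890
R(joint servo drive) = exp(−0.0000451 × 4000) = 0.83494
Series (gripper solenoid and joint servo drive): 0.76890 × 0.83494 = 0.64199
Parallel (safety PLC and [0.64199]): 1 − (1 − 0.89906)(1 − 0.64199) = 0.964

0.964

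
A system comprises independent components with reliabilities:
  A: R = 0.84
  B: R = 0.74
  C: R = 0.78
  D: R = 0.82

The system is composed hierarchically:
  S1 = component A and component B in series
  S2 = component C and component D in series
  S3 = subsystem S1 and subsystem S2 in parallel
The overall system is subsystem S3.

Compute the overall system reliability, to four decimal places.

0.8636

Series (A and B): 0.840000 × 0.740000 = 0.621600
Series (C and D): 0.780000 × 0.820000 = 0.639600
Parallel ([0.621600] and [0.639600]): 1 − (1 − 0.621600)(1 − 0.639600) = 0.8636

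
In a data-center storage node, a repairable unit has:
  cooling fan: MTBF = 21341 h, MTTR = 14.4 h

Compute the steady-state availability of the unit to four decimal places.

A(cooling fan) = MTBF/(MTBF+MTTR) = 21341/(21341+14.4) = 0.9993

0.9993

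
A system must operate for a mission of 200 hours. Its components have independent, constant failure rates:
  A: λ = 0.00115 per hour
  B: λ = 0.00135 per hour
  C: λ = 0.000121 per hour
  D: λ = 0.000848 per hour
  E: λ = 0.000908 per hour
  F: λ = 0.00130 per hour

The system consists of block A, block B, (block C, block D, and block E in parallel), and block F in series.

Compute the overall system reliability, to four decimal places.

0.4674

R(A) = exp(−0.00115 × 200) = 0.794534
R(B) = exp(−0.00135 × 200) = 0.763379
R(C) = exp(−0.000121 × 200) = 0.976090
R(D) = exp(−0.000848 × 200) = 0.844002
R(E) = exp(−0.000908 × 200) = 0.833935
R(F) = exp(−0.00130 × 200) = 0.771052
Parallel (C, D, and E): 1 − (1 − 0.976090)(1 − 0.844002)(1 − 0.833935) = 0.999381
Series (A, B, [0.999381], and F): 0.794534 × 0.763379 × 0.999381 × 0.771052 = 0.4674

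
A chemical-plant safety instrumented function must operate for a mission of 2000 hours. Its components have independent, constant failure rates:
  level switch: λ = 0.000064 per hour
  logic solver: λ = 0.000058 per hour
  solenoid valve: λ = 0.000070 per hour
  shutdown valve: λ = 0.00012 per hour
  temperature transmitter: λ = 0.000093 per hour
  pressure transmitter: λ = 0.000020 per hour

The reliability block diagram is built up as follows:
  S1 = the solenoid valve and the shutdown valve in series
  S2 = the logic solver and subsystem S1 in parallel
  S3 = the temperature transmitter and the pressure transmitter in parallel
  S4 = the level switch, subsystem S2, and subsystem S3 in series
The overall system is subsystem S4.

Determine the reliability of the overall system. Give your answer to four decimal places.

0.8437

R(level switch) = exp(−0.000064 × 2000) = 0.879853
R(logic solver) = exp(−0.000058 × 2000) = 0.890475
R(solenoid valve) = exp(−0.000070 × 2000) = 0.869358
R(shutdown valve) = exp(−0.00012 × 2000) = 0.786628
R(temperature transmitter) = exp(−0.000093 × 2000) = 0.830274
R(pressure transmitter) = exp(−0.000020 × 2000) = 0.960789
Series (solenoid valve and shutdown valve): 0.869358 × 0.786628 = 0.683861
Parallel (logic solver and [0.683861]): 1 − (1 − 0.890475)(1 − 0.683861) = 0.965375
Parallel (temperature transmitter and pressure transmitter): 1 − (1 − 0.830274)(1 − 0.960789) = 0.993345
Series (level switch, [0.965375], and [0.993345]): 0.879853 × 0.965375 × 0.993345 = 0.8437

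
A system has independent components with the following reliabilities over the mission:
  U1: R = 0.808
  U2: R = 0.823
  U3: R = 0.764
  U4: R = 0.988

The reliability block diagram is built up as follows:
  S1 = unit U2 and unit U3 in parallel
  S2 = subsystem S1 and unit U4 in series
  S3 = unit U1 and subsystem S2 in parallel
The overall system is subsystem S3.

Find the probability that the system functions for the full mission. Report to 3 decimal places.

Parallel (U2 and U3): 1 − (1 − 0.82300)(1 − 0.76400) = 0.95823
Series ([0.95823] and U4): 0.95823 × 0.98800 = 0.94673
Parallel (U1 and [0.94673]): 1 − (1 − 0.80800)(1 − 0.94673) = 0.990

0.990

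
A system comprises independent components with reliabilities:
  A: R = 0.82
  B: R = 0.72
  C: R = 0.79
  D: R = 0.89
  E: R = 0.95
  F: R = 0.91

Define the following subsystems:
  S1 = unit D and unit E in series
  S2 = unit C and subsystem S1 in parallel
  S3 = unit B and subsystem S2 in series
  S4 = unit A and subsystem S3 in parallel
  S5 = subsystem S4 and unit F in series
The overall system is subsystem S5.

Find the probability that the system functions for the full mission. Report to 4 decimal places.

0.8603

Series (D and E): 0.890000 × 0.950000 = 0.845500
Parallel (C and [0.845500]): 1 − (1 − 0.790000)(1 − 0.845500) = 0.967555
Series (B and [0.967555]): 0.720000 × 0.967555 = 0.696640
Parallel (A and [0.696640]): 1 − (1 − 0.820000)(1 − 0.696640) = 0.945395
Series ([0.945395] and F): 0.945395 × 0.910000 = 0.8603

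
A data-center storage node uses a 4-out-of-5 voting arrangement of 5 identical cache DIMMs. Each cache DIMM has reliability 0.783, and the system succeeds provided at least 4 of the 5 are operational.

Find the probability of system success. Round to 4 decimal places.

R = Σ_{i=4}^{5} C(5,i) p^i (1−p)^{5−i} with p = 0.783
C(5,4)·0.783^4·0.217^1 = 0.407828
C(5,5)·0.783^5·0.217^0 = 0.294313
Sum = 0.7021

0.7021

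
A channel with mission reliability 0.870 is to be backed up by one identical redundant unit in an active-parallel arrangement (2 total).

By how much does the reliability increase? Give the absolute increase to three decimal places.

R_before = 0.870
R_after = 1 − (1 − 0.870)^2 = 0.983
ΔR = 0.983 − 0.870 = 0.113

0.113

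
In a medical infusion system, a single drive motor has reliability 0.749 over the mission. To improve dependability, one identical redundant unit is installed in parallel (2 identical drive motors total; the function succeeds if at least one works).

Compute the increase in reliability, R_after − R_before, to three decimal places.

R_before = 0.749
R_after = 1 − (1 − 0.749)^2 = 0.937
ΔR = 0.937 − 0.749 = 0.188

0.188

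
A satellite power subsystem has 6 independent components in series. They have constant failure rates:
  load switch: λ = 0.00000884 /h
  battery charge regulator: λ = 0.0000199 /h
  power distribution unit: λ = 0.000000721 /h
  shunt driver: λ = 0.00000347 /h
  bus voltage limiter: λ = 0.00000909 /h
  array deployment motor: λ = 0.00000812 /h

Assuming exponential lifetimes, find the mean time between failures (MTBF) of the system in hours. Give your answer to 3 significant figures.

Series of exponential components: λ_sys = Σ λ_i
λ_sys = 0.00000884 + 0.0000199 + 0.000000721 + 0.00000347 + 0.00000909 + 0.00000812 = 5.0141e-05 /h
MTBF = 1 / λ_sys = 19900 h

19900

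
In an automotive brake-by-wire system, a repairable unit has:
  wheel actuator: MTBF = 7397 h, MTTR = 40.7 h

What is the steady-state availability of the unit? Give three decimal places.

A(wheel actuator) = MTBF/(MTBF+MTTR) = 7397/(7397+40.7) = 0.995

0.995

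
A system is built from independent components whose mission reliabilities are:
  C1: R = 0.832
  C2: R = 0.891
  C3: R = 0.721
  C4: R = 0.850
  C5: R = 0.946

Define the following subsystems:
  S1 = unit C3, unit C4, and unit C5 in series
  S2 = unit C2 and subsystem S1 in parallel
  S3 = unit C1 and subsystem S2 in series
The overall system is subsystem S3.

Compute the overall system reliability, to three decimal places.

0.794

Series (C3, C4, and C5): 0.72100 × 0.85000 × 0.94600 = 0.57976
Parallel (C2 and [0.57976]): 1 − (1 − 0.89100)(1 − 0.57976) = 0.95419
Series (C1 and [0.95419]): 0.83200 × 0.95419 = 0.794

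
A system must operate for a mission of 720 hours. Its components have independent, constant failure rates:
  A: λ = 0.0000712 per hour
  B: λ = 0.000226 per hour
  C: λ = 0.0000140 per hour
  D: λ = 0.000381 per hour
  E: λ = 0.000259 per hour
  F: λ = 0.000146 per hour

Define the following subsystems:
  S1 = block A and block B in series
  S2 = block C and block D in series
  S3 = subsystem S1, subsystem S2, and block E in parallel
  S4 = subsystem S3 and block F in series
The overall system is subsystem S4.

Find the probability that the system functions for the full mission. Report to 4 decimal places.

0.8929

R(A) = exp(−0.0000712 × 720) = 0.950028
R(B) = exp(−0.000226 × 720) = 0.849829
R(C) = exp(−0.0000140 × 720) = 0.989971
R(D) = exp(−0.000381 × 720) = 0.760089
R(E) = exp(−0.000259 × 720) = 0.829875
R(F) = exp(−0.000146 × 720) = 0.900216
Series (A and B): 0.950028 × 0.849829 = 0.807361
Series (C and D): 0.989971 × 0.760089 = 0.752466
Parallel ([0.807361], [0.752466], and E): 1 − (1 − 0.807361)(1 − 0.752466)(1 − 0.829875) = 0.991888
Series ([0.991888] and F): 0.991888 × 0.900216 = 0.8929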